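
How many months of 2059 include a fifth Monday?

4

A month has five Mondays exactly when Monday falls within its first (length − 28) days.
Jan: 31 days, starts Wed → 5 of Wed, Thu, Fri
Feb: 28 days, starts Sat → 5 of (none)
Mar: 31 days, starts Sat → 5 of Sat, Sun, Mon ✓
Apr: 30 days, starts Tue → 5 of Tue, Wed
May: 31 days, starts Thu → 5 of Thu, Fri, Sat
Jun: 30 days, starts Sun → 5 of Sun, Mon ✓
Jul: 31 days, starts Tue → 5 of Tue, Wed, Thu
Aug: 31 days, starts Fri → 5 of Fri, Sat, Sun
Sep: 30 days, starts Mon → 5 of Mon, Tue ✓
Oct: 31 days, starts Wed → 5 of Wed, Thu, Fri
Nov: 30 days, starts Sat → 5 of Sat, Sun
Dec: 31 days, starts Mon → 5 of Mon, Tue, Wed ✓
Months with five Mondays: Mar, Jun, Sep, Dec.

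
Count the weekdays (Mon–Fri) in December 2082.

23 weekdays

Dec 1, 2082 is a Tuesday.
The range spans 31 days (inclusive of both endpoints).
31 = 7 × 4 + 3, so there are 4 full weeks plus 3 extra days.
Each full week contributes 5 weekdays (Mon–Fri): 4 × 5 = 20.
The 3 extra days are Tue, Wed, Thu — 3 of them qualify.
Total: 20 + 3 = 23.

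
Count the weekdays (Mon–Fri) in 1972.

260 weekdays

Jan 1, 1972 is a Saturday.
From Jan 1, 1972 to Dec 31, 1972 is 366 days inclusive.
366 = 7 × 52 + 2, so there are 52 full weeks plus 2 extra days.
Each full week contributes 5 weekdays (Mon–Fri): 52 × 5 = 260.
The 2 extra days are Saturday, Sunday — none qualify.
Total: 260 + 0 = 260.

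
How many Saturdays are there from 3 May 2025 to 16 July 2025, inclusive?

11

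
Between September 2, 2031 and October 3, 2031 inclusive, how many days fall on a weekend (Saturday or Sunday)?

September 2, 2031 is a Tuesday.
From September 2, 2031 to October 3, 2031 is 32 days inclusive.
32 = 7 × 4 + 4, so there are 4 full weeks plus 4 extra days.
Each full week contributes 2 weekend days (Sat, Sun): 4 × 2 = 8.
The 4 extra days are Tuesday, Wednesday, Thursday, Friday — none qualify.
Total: 8 + 0 = 8.

8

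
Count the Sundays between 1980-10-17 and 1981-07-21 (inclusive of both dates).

40

1980-10-17 is a Friday.
The range spans 278 days (inclusive of both endpoints).
278 = 7 × 39 + 5, so there are 39 full weeks plus 5 extra days.
Each full week contributes one Sunday: 39 so far.
The 5 extra days are Fri, Sat, Sun, Mon, Tue — 1 of them qualifies.
Total: 39 + 1 = 40.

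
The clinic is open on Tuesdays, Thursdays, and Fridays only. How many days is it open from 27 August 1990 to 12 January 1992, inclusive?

27 August 1990 is a Monday.
The range spans 504 days (inclusive of both endpoints).
504 = 7 × 72, so the span is exactly 72 full weeks.
Each full week contributes 3 days from the set (Tue, Thu, Fri): 72 × 3 = 216.

216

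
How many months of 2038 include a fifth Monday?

A month has five Mondays exactly when Monday falls within its first (length − 28) days.
Jan: 31 days, starts Fri → 5 of Fri, Sat, Sun
Feb: 28 days, starts Mon → 5 of (none)
Mar: 31 days, starts Mon → 5 of Mon, Tue, Wed ✓
Apr: 30 days, starts Thu → 5 of Thu, Fri
May: 31 days, starts Sat → 5 of Sat, Sun, Mon ✓
Jun: 30 days, starts Tue → 5 of Tue, Wed
Jul: 31 days, starts Thu → 5 of Thu, Fri, Sat
Aug: 31 days, starts Sun → 5 of Sun, Mon, Tue ✓
Sep: 30 days, starts Wed → 5 of Wed, Thu
Oct: 31 days, starts Fri → 5 of Fri, Sat, Sun
Nov: 30 days, starts Mon → 5 of Mon, Tue ✓
Dec: 31 days, starts Wed → 5 of Wed, Thu, Fri
Months with five Mondays: Mar, May, Aug, Nov.

4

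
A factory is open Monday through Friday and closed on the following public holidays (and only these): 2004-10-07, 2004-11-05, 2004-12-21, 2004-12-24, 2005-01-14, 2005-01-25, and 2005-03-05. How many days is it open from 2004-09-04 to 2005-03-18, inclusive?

2004-09-04 is a Saturday.
From 2004-09-04 to 2005-03-18 is 196 days inclusive.
196 = 7 × 28, so the span is exactly 28 full weeks.
Each full week contributes 5 weekdays (Mon–Fri): 28 × 5 = 140.
Total: 140.
Holidays: 2004-10-07 (Thu); 2004-11-05 (Fri); 2004-12-21 (Tue); 2004-12-24 (Fri); 2005-01-14 (Fri); 2005-01-25 (Tue); 2005-03-05 (Sat).
6 of the 7 holidays fall on weekdays; the rest are weekends and were already excluded.
Business days: 140 − 6 = 134.

134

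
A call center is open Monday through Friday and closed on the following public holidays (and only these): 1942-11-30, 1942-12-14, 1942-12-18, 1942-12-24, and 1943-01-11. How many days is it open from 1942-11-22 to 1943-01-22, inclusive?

1942-11-22 is a Sunday.
From 1942-11-22 to 1943-01-22 is 62 days inclusive.
62 = 7 × 8 + 6, so there are 8 full weeks plus 6 extra days.
Each full week contributes 5 weekdays (Mon–Fri): 8 × 5 = 40.
The 6 extra days are Sun, Mon, Tue, Wed, Thu, Fri — 5 of them qualify.
Total: 40 + 5 = 45.
Holidays: 1942-11-30 (Mon); 1942-12-14 (Mon); 1942-12-18 (Fri); 1942-12-24 (Thu); 1943-01-11 (Mon).
All 5 holidays fall on weekdays, so subtract 5.
Business days: 45 − 5 = 40.

40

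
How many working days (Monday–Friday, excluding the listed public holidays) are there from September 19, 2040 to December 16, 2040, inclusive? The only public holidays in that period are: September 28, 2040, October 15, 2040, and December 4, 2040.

September 19, 2040 is a Wednesday.
The range spans 89 days (inclusive of both endpoints).
89 = 7 × 12 + 5, so there are 12 full weeks plus 5 extra days.
Each full week contributes 5 weekdays (Mon–Fri): 12 × 5 = 60.
The 5 extra days are Wednesday, Thursday, Friday, Saturday, Sunday — 3 of them qualify.
Total: 60 + 3 = 63.
Holidays: September 28, 2040 (Fri); October 15, 2040 (Mon); December 4, 2040 (Tue).
All 3 holidays fall on weekdays, so subtract 3.
Business days: 63 − 3 = 60.

60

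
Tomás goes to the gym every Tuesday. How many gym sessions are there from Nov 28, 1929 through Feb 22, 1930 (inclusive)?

12 Tuesdays

Nov 28, 1929 is a Thursday.
That's 87 days from start to end, counting both.
87 = 7 × 12 + 3, so there are 12 full weeks plus 3 extra days.
Each full week contributes one Tuesday: 12 so far.
The 3 extra days are Thu, Fri, Sat — none qualify.
Total: 12 + 0 = 12.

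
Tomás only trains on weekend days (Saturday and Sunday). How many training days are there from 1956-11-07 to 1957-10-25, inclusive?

100

1956-11-07 is a Wednesday.
From 1956-11-07 to 1957-10-25 is 353 days inclusive.
353 = 7 × 50 + 3, so there are 50 full weeks plus 3 extra days.
Each full week contributes 2 weekend days (Sat, Sun): 50 × 2 = 100.
The 3 extra days are Wed, Thu, Fri — none qualify.
Total: 100 + 0 = 100.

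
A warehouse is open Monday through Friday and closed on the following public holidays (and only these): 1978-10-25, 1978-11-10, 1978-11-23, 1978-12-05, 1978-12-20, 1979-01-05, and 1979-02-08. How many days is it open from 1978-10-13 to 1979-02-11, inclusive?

79 working days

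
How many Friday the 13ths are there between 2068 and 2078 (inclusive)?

Friday-the-13ths by year:
2068: Jan, Apr, Jul
2069: Sep, Dec
2070: Jun
2071: Feb, Mar, Nov
2072: May
2073: Jan, Oct
2074: Apr, Jul
2075: Sep, Dec
2076: Mar, Nov
2077: Aug
2078: May

20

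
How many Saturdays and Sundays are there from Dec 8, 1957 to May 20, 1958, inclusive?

Dec 8, 1957 is a Sunday.
That's 164 days from start to end, counting both.
164 = 7 × 23 + 3, so there are 23 full weeks plus 3 extra days.
Each full week contributes 2 weekend days (Sat, Sun): 23 × 2 = 46.
The 3 extra days are Sun, Mon, Tue — 1 of them qualifies.
Total: 46 + 1 = 47.

47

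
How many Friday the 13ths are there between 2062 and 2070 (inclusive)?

16

Friday-the-13ths by year:
2062: Jan, Oct
2063: Apr, Jul
2064: Jun
2065: Feb, Mar, Nov
2066: Aug
2067: May
2068: Jan, Apr, Jul
2069: Sep, Dec
2070: Jun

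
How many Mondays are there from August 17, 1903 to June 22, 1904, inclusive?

August 17, 1903 is a Monday.
The range spans 311 days (inclusive of both endpoints).
311 = 7 × 44 + 3, so there are 44 full weeks plus 3 extra days.
Each full week contributes one Monday: 44 so far.
The 3 extra days are Mon, Tue, Wed — 1 of them qualifies.
Total: 44 + 1 = 45.

45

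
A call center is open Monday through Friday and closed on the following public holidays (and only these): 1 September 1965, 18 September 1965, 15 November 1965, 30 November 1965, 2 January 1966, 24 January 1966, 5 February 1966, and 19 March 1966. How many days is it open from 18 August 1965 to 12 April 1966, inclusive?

18 August 1965 is a Wednesday.
From 18 August 1965 to 12 April 1966 is 238 days inclusive.
238 = 7 × 34, so the span is exactly 34 full weeks.
Each full week contributes 5 weekdays (Mon–Fri): 34 × 5 = 170.
Total: 170.
Holidays: 1 September 1965 (Wed); 18 September 1965 (Sat); 15 November 1965 (Mon); 30 November 1965 (Tue); 2 January 1966 (Sun); 24 January 1966 (Mon); 5 February 1966 (Sat); 19 March 1966 (Sat).
4 of the 8 holidays fall on weekdays; the rest are weekends and were already excluded.
Business days: 170 − 4 = 166.

166 working days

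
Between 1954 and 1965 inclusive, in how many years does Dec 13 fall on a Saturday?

1

Day of week of December 13 in each year:
1954: Mon, 1955: Tue, 1956: Thu, 1957: Fri, 1958: Sat ✓, 1959: Sun, 1960: Tue, 1961: Wed, 1962: Thu, 1963: Fri, 1964: Sun, 1965: Mon
Saturdays: 1958.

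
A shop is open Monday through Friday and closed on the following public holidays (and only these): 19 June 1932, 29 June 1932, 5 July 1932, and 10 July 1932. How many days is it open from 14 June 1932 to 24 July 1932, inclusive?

14 June 1932 is a Tuesday.
The range spans 41 days (inclusive of both endpoints).
41 = 7 × 5 + 6, so there are 5 full weeks plus 6 extra days.
Each full week contributes 5 weekdays (Mon–Fri): 5 × 5 = 25.
The 6 extra days are Tue, Wed, Thu, Fri, Sat, Sun — 4 of them qualify.
Total: 25 + 4 = 29.
Holidays: 19 June 1932 (Sun); 29 June 1932 (Wed); 5 July 1932 (Tue); 10 July 1932 (Sun).
2 of the 4 holidays fall on weekdays; the rest are weekends and were already excluded.
Business days: 29 − 2 = 27.

27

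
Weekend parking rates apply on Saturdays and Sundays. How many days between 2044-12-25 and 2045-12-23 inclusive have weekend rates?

2044-12-25 is a Sunday.
The range spans 364 days (inclusive of both endpoints).
364 = 7 × 52, so the span is exactly 52 full weeks.
Each full week contributes 2 weekend days (Sat, Sun): 52 × 2 = 104.

104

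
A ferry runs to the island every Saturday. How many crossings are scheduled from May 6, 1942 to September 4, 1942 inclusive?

17 Saturdays

May 6, 1942 is a Wednesday.
That's 122 days from start to end, counting both.
122 = 7 × 17 + 3, so there are 17 full weeks plus 3 extra days.
Each full week contributes one Saturday: 17 so far.
The 3 extra days are Wed, Thu, Fri — none qualify.
Total: 17 + 0 = 17.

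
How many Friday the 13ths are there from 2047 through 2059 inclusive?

21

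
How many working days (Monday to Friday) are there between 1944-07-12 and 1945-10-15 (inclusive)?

329

1944-07-12 is a Wednesday.
The range spans 461 days (inclusive of both endpoints).
461 = 7 × 65 + 6, so there are 65 full weeks plus 6 extra days.
Each full week contributes 5 weekdays (Mon–Fri): 65 × 5 = 325.
The 6 extra days are Wednesday, Thursday, Friday, Saturday, Sunday, Monday — 4 of them qualify.
Total: 325 + 4 = 329.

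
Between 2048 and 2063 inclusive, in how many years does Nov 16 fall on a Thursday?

3

Day of week of November 16 in each year:
2048: Mon, 2049: Tue, 2050: Wed, 2051: Thu ✓, 2052: Sat, 2053: Sun, 2054: Mon, 2055: Tue, 2056: Thu ✓, 2057: Fri, 2058: Sat, 2059: Sun, 2060: Tue, 2061: Wed, 2062: Thu ✓, 2063: Fri
Thursdays: 2051, 2056, 2062.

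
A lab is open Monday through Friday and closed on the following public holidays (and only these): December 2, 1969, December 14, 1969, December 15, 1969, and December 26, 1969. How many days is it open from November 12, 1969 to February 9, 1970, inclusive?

November 12, 1969 is a Wednesday.
From November 12, 1969 to February 9, 1970 is 90 days inclusive.
90 = 7 × 12 + 6, so there are 12 full weeks plus 6 extra days.
Each full week contributes 5 weekdays (Mon–Fri): 12 × 5 = 60.
The 6 extra days are Wed, Thu, Fri, Sat, Sun, Mon — 4 of them qualify.
Total: 60 + 4 = 64.
Holidays: December 2, 1969 (Tue); December 14, 1969 (Sun); December 15, 1969 (Mon); December 26, 1969 (Fri).
3 of the 4 holidays fall on weekdays; the rest are weekends and were already excluded.
Business days: 64 − 3 = 61.

61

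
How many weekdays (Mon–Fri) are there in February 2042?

2042-02-01 is a Saturday.
That's 28 days from start to end, counting both.
28 = 7 × 4, so the span is exactly 4 full weeks.
Each full week contributes 5 weekdays (Mon–Fri): 4 × 5 = 20.
Total: 20.

20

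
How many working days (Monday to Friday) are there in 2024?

1 January 2024 is a Monday.
That's 366 days from start to end, counting both.
366 = 7 × 52 + 2, so there are 52 full weeks plus 2 extra days.
Each full week contributes 5 weekdays (Mon–Fri): 52 × 5 = 260.
The 2 extra days are Mon, Tue — 2 of them qualify.
Total: 260 + 2 = 262.

262 weekdays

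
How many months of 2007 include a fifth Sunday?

A month has five Sundays exactly when Sunday falls within its first (length − 28) days.
Jan: 31 days, starts Mon → 5 of Mon, Tue, Wed
Feb: 28 days, starts Thu → 5 of (none)
Mar: 31 days, starts Thu → 5 of Thu, Fri, Sat
Apr: 30 days, starts Sun → 5 of Sun, Mon ✓
May: 31 days, starts Tue → 5 of Tue, Wed, Thu
Jun: 30 days, starts Fri → 5 of Fri, Sat
Jul: 31 days, starts Sun → 5 of Sun, Mon, Tue ✓
Aug: 31 days, starts Wed → 5 of Wed, Thu, Fri
Sep: 30 days, starts Sat → 5 of Sat, Sun ✓
Oct: 31 days, starts Mon → 5 of Mon, Tue, Wed
Nov: 30 days, starts Thu → 5 of Thu, Fri
Dec: 31 days, starts Sat → 5 of Sat, Sun, Mon ✓
Months with five Sundays: Apr, Jul, Sep, Dec.

4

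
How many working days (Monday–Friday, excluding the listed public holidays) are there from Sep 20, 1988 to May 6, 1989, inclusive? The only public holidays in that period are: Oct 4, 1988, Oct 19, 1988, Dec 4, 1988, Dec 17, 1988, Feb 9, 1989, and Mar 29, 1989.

160 working days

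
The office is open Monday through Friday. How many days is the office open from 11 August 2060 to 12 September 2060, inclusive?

11 August 2060 is a Wednesday.
The range spans 33 days (inclusive of both endpoints).
33 = 7 × 4 + 5, so there are 4 full weeks plus 5 extra days.
Each full week contributes 5 weekdays (Mon–Fri): 4 × 5 = 20.
The 5 extra days are Wednesday, Thursday, Friday, Saturday, Sunday — 3 of them qualify.
Total: 20 + 3 = 23.

23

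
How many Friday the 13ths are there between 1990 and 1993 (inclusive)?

Friday-the-13ths by year:
1990: Apr, Jul
1991: Sep, Dec
1992: Mar, Nov
1993: Aug

7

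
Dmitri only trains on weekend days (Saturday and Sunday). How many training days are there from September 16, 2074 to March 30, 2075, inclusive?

September 16, 2074 is a Sunday.
The range spans 196 days (inclusive of both endpoints).
196 = 7 × 28, so the span is exactly 28 full weeks.
Each full week contributes 2 weekend days (Sat, Sun): 28 × 2 = 56.
Total: 56.

56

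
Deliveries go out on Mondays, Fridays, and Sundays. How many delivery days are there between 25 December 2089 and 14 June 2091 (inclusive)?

25 December 2089 is a Sunday.
From 25 December 2089 to 14 June 2091 is 537 days inclusive.
537 = 7 × 76 + 5, so there are 76 full weeks plus 5 extra days.
Each full week contributes 3 days from the set (Mon, Fri, Sun): 76 × 3 = 228.
The 5 extra days are Sun, Mon, Tue, Wed, Thu — 2 of them qualify.
Total: 228 + 2 = 230.

230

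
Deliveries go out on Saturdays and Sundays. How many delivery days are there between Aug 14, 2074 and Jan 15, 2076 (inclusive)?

Aug 14, 2074 is a Tuesday.
That's 520 days from start to end, counting both.
520 = 7 × 74 + 2, so there are 74 full weeks plus 2 extra days.
Each full week contributes 2 days from the set (Sat, Sun): 74 × 2 = 148.
The 2 extra days are Tue, Wed — none qualify.
Total: 148 + 0 = 148.

148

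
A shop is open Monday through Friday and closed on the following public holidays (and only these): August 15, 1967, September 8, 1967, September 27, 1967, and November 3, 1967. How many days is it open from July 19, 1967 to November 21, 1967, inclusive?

86 business days

July 19, 1967 is a Wednesday.
The range spans 126 days (inclusive of both endpoints).
126 = 7 × 18, so the span is exactly 18 full weeks.
Each full week contributes 5 weekdays (Mon–Fri): 18 × 5 = 90.
Holidays: August 15, 1967 (Tue); September 8, 1967 (Fri); September 27, 1967 (Wed); November 3, 1967 (Fri).
All 4 holidays fall on weekdays, so subtract 4.
Business days: 90 − 4 = 86.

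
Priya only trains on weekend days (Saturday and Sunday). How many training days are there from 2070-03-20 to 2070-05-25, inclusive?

2070-03-20 is a Thursday.
That's 67 days from start to end, counting both.
67 = 7 × 9 + 4, so there are 9 full weeks plus 4 extra days.
Each full week contributes 2 weekend days (Sat, Sun): 9 × 2 = 18.
The 4 extra days are Thursday, Friday, Saturday, Sunday — 2 of them qualify.
Total: 18 + 2 = 20.

20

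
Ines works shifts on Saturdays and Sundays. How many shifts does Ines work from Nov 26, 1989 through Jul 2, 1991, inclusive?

167

Nov 26, 1989 is a Sunday.
From Nov 26, 1989 to Jul 2, 1991 is 584 days inclusive.
584 = 7 × 83 + 3, so there are 83 full weeks plus 3 extra days.
Each full week contributes 2 days from the set (Sat, Sun): 83 × 2 = 166.
The 3 extra days are Sun, Mon, Tue — 1 of them qualifies.
Total: 166 + 1 = 167.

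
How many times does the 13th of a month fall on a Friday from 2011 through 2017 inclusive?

Friday-the-13ths by year:
2011: May
2012: Jan, Apr, Jul
2013: Sep, Dec
2014: Jun
2015: Feb, Mar, Nov
2016: May
2017: Jan, Oct

13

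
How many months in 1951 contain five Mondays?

5

A month has five Mondays exactly when Monday falls within its first (length − 28) days.
Jan: 31 days, starts Mon → 5 of Mon, Tue, Wed ✓
Feb: 28 days, starts Thu → 5 of (none)
Mar: 31 days, starts Thu → 5 of Thu, Fri, Sat
Apr: 30 days, starts Sun → 5 of Sun, Mon ✓
May: 31 days, starts Tue → 5 of Tue, Wed, Thu
Jun: 30 days, starts Fri → 5 of Fri, Sat
Jul: 31 days, starts Sun → 5 of Sun, Mon, Tue ✓
Aug: 31 days, starts Wed → 5 of Wed, Thu, Fri
Sep: 30 days, starts Sat → 5 of Sat, Sun
Oct: 31 days, starts Mon → 5 of Mon, Tue, Wed ✓
Nov: 30 days, starts Thu → 5 of Thu, Fri
Dec: 31 days, starts Sat → 5 of Sat, Sun, Mon ✓
Months with five Mondays: Jan, Apr, Jul, Oct, Dec.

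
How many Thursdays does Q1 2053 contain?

13

Jan 1, 2053 is a Wednesday.
That's 90 days from start to end, counting both.
90 = 7 × 12 + 6, so there are 12 full weeks plus 6 extra days.
Each full week contributes one Thursday: 12 so far.
The 6 extra days are Wed, Thu, Fri, Sat, Sun, Mon — 1 of them qualifies.
Total: 12 + 1 = 13.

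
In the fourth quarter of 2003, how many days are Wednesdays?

14

October 1, 2003 is a Wednesday.
From October 1, 2003 to December 31, 2003 is 92 days inclusive.
92 = 7 × 13 + 1, so there are 13 full weeks plus 1 extra day.
Each full week contributes one Wednesday: 13 so far.
The 1 extra day is Wednesday — 1 of them qualifies.
Total: 13 + 1 = 14.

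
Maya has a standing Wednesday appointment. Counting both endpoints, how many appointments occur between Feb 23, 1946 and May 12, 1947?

63 Wednesdays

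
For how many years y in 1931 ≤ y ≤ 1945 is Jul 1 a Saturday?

Day of week of July 1 in each year:
1931: Wed, 1932: Fri, 1933: Sat ✓, 1934: Sun, 1935: Mon, 1936: Wed, 1937: Thu, 1938: Fri, 1939: Sat ✓, 1940: Mon, 1941: Tue, 1942: Wed, 1943: Thu, 1944: Sat ✓, 1945: Sun
Saturdays: 1933, 1939, 1944.

3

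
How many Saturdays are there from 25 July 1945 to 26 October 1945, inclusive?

13

25 July 1945 is a Wednesday.
The range spans 94 days (inclusive of both endpoints).
94 = 7 × 13 + 3, so there are 13 full weeks plus 3 extra days.
Each full week contributes one Saturday: 13 so far.
The 3 extra days are Wednesday, Thursday, Friday — none qualify.
Total: 13 + 0 = 13.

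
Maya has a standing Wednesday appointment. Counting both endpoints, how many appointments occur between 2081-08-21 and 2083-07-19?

99 Wednesdays

2081-08-21 is a Thursday.
That's 698 days from start to end, counting both.
698 = 7 × 99 + 5, so there are 99 full weeks plus 5 extra days.
Each full week contributes one Wednesday: 99 so far.
The 5 extra days are Thursday, Friday, Saturday, Sunday, Monday — none qualify.
Total: 99 + 0 = 99.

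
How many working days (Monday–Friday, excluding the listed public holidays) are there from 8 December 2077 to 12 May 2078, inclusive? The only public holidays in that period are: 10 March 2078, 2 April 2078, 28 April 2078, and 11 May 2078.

8 December 2077 is a Wednesday.
From 8 December 2077 to 12 May 2078 is 156 days inclusive.
156 = 7 × 22 + 2, so there are 22 full weeks plus 2 extra days.
Each full week contributes 5 weekdays (Mon–Fri): 22 × 5 = 110.
The 2 extra days are Wed, Thu — 2 of them qualify.
Total: 110 + 2 = 112.
Holidays: 10 March 2078 (Thu); 2 April 2078 (Sat); 28 April 2078 (Thu); 11 May 2078 (Wed).
3 of the 4 holidays fall on weekdays; the rest are weekends and were already excluded.
Business days: 112 − 3 = 109.

109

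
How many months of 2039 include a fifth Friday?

4

A month has five Fridays exactly when Friday falls within its first (length − 28) days.
Jan: 31 days, starts Sat → 5 of Sat, Sun, Mon
Feb: 28 days, starts Tue → 5 of (none)
Mar: 31 days, starts Tue → 5 of Tue, Wed, Thu
Apr: 30 days, starts Fri → 5 of Fri, Sat ✓
May: 31 days, starts Sun → 5 of Sun, Mon, Tue
Jun: 30 days, starts Wed → 5 of Wed, Thu
Jul: 31 days, starts Fri → 5 of Fri, Sat, Sun ✓
Aug: 31 days, starts Mon → 5 of Mon, Tue, Wed
Sep: 30 days, starts Thu → 5 of Thu, Fri ✓
Oct: 31 days, starts Sat → 5 of Sat, Sun, Mon
Nov: 30 days, starts Tue → 5 of Tue, Wed
Dec: 31 days, starts Thu → 5 of Thu, Fri, Sat ✓
Months with five Fridays: Apr, Jul, Sep, Dec.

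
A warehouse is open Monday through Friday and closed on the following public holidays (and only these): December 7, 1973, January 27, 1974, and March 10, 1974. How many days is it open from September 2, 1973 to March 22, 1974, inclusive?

144

September 2, 1973 is a Sunday.
The range spans 202 days (inclusive of both endpoints).
202 = 7 × 28 + 6, so there are 28 full weeks plus 6 extra days.
Each full week contributes 5 weekdays (Mon–Fri): 28 × 5 = 140.
The 6 extra days are Sun, Mon, Tue, Wed, Thu, Fri — 5 of them qualify.
Total: 140 + 5 = 145.
Holidays: December 7, 1973 (Fri); January 27, 1974 (Sun); March 10, 1974 (Sun).
1 of the 3 holidays fall on weekdays; the rest are weekends and were already excluded.
Business days: 145 − 1 = 144.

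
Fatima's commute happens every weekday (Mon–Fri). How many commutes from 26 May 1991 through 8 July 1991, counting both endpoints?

31 weekdays

26 May 1991 is a Sunday.
From 26 May 1991 to 8 July 1991 is 44 days inclusive.
44 = 7 × 6 + 2, so there are 6 full weeks plus 2 extra days.
Each full week contributes 5 weekdays (Mon–Fri): 6 × 5 = 30.
The 2 extra days are Sunday, Monday — 1 of them qualifies.
Total: 30 + 1 = 31.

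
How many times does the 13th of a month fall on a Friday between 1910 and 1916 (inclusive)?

11

Friday-the-13ths by year:
1910: May
1911: Jan, Oct
1912: Sep, Dec
1913: Jun
1914: Feb, Mar, Nov
1915: Aug
1916: Oct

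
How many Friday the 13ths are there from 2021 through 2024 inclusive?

Friday-the-13ths by year:
2021: Aug
2022: May
2023: Jan, Oct
2024: Sep, Dec

6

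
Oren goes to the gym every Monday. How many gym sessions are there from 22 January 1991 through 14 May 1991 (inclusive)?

22 January 1991 is a Tuesday.
That's 113 days from start to end, counting both.
113 = 7 × 16 + 1, so there are 16 full weeks plus 1 extra day.
Each full week contributes one Monday: 16 so far.
The 1 extra day is Tue — none qualify.
Total: 16 + 0 = 16.

16 Mondays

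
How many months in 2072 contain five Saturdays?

5

A month has five Saturdays exactly when Saturday falls within its first (length − 28) days.
Jan: 31 days, starts Fri → 5 of Fri, Sat, Sun ✓
Feb: 29 days, starts Mon → 5 of Mon
Mar: 31 days, starts Tue → 5 of Tue, Wed, Thu
Apr: 30 days, starts Fri → 5 of Fri, Sat ✓
May: 31 days, starts Sun → 5 of Sun, Mon, Tue
Jun: 30 days, starts Wed → 5 of Wed, Thu
Jul: 31 days, starts Fri → 5 of Fri, Sat, Sun ✓
Aug: 31 days, starts Mon → 5 of Mon, Tue, Wed
Sep: 30 days, starts Thu → 5 of Thu, Fri
Oct: 31 days, starts Sat → 5 of Sat, Sun, Mon ✓
Nov: 30 days, starts Tue → 5 of Tue, Wed
Dec: 31 days, starts Thu → 5 of Thu, Fri, Sat ✓
Months with five Saturdays: Jan, Apr, Jul, Oct, Dec.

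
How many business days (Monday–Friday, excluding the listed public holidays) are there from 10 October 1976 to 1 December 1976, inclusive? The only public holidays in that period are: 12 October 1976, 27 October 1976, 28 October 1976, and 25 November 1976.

34 business days

10 October 1976 is a Sunday.
The range spans 53 days (inclusive of both endpoints).
53 = 7 × 7 + 4, so there are 7 full weeks plus 4 extra days.
Each full week contributes 5 weekdays (Mon–Fri): 7 × 5 = 35.
The 4 extra days are Sunday, Monday, Tuesday, Wednesday — 3 of them qualify.
Total: 35 + 3 = 38.
Holidays: 12 October 1976 (Tue); 27 October 1976 (Wed); 28 October 1976 (Thu); 25 November 1976 (Thu).
All 4 holidays fall on weekdays, so subtract 4.
Business days: 38 − 4 = 34.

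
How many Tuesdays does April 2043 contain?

4

2043-04-01 is a Wednesday.
From 2043-04-01 to 2043-04-30 is 30 days inclusive.
30 = 7 × 4 + 2, so there are 4 full weeks plus 2 extra days.
Each full week contributes one Tuesday: 4 so far.
The 2 extra days are Wednesday, Thursday — none qualify.
Total: 4 + 0 = 4.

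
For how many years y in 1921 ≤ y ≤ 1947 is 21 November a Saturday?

4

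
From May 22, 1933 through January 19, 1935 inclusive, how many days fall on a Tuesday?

87 Tuesdays

May 22, 1933 is a Monday.
From May 22, 1933 to January 19, 1935 is 608 days inclusive.
608 = 7 × 86 + 6, so there are 86 full weeks plus 6 extra days.
Each full week contributes one Tuesday: 86 so far.
The 6 extra days are Mon, Tue, Wed, Thu, Fri, Sat — 1 of them qualifies.
Total: 86 + 1 = 87.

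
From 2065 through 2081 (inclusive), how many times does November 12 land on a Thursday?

3

Day of week of November 12 in each year:
2065: Thu ✓, 2066: Fri, 2067: Sat, 2068: Mon, 2069: Tue, 2070: Wed, 2071: Thu ✓, 2072: Sat, 2073: Sun, 2074: Mon, 2075: Tue, 2076: Thu ✓, 2077: Fri, 2078: Sat, 2079: Sun, 2080: Tue, 2081: Wed
Thursdays: 2065, 2071, 2076.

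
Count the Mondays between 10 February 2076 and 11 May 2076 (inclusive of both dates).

10 February 2076 is a Monday.
That's 92 days from start to end, counting both.
92 = 7 × 13 + 1, so there are 13 full weeks plus 1 extra day.
Each full week contributes one Monday: 13 so far.
The 1 extra day is Mon — 1 of them qualifies.
Total: 13 + 1 = 14.

14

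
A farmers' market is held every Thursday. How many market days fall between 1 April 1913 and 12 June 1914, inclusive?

63 Thursdays

1 April 1913 is a Tuesday.
From 1 April 1913 to 12 June 1914 is 438 days inclusive.
438 = 7 × 62 + 4, so there are 62 full weeks plus 4 extra days.
Each full week contributes one Thursday: 62 so far.
The 4 extra days are Tue, Wed, Thu, Fri — 1 of them qualifies.
Total: 62 + 1 = 63.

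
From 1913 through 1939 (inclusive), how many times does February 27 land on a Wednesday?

Day of week of February 27 in each year:
1913: Thu, 1914: Fri, 1915: Sat, 1916: Sun, 1917: Tue, 1918: Wed ✓, 1919: Thu, 1920: Fri, 1921: Sun, 1922: Mon, 1923: Tue, 1924: Wed ✓, 1925: Fri, 1926: Sat, 1927: Sun, 1928: Mon, 1929: Wed ✓, 1930: Thu, 1931: Fri, 1932: Sat, 1933: Mon, 1934: Tue, 1935: Wed ✓, 1936: Thu, 1937: Sat, 1938: Sun, 1939: Mon
Wednesdays: 1918, 1924, 1929, 1935.

4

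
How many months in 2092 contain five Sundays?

A month has five Sundays exactly when Sunday falls within its first (length − 28) days.
Jan: 31 days, starts Tue → 5 of Tue, Wed, Thu
Feb: 29 days, starts Fri → 5 of Fri
Mar: 31 days, starts Sat → 5 of Sat, Sun, Mon ✓
Apr: 30 days, starts Tue → 5 of Tue, Wed
May: 31 days, starts Thu → 5 of Thu, Fri, Sat
Jun: 30 days, starts Sun → 5 of Sun, Mon ✓
Jul: 31 days, starts Tue → 5 of Tue, Wed, Thu
Aug: 31 days, starts Fri → 5 of Fri, Sat, Sun ✓
Sep: 30 days, starts Mon → 5 of Mon, Tue
Oct: 31 days, starts Wed → 5 of Wed, Thu, Fri
Nov: 30 days, starts Sat → 5 of Sat, Sun ✓
Dec: 31 days, starts Mon → 5 of Mon, Tue, Wed
Months with five Sundays: Mar, Jun, Aug, Nov.

4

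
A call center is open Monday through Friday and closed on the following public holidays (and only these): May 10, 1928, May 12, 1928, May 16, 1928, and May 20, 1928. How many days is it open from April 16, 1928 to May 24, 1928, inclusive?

27 working days

April 16, 1928 is a Monday.
The range spans 39 days (inclusive of both endpoints).
39 = 7 × 5 + 4, so there are 5 full weeks plus 4 extra days.
Each full week contributes 5 weekdays (Mon–Fri): 5 × 5 = 25.
The 4 extra days are Monday, Tuesday, Wednesday, Thursday — 4 of them qualify.
Total: 25 + 4 = 29.
Holidays: May 10, 1928 (Thu); May 12, 1928 (Sat); May 16, 1928 (Wed); May 20, 1928 (Sun).
2 of the 4 holidays fall on weekdays; the rest are weekends and were already excluded.
Business days: 29 − 2 = 27.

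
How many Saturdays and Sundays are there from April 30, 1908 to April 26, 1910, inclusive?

208

April 30, 1908 is a Thursday.
From April 30, 1908 to April 26, 1910 is 727 days inclusive.
727 = 7 × 103 + 6, so there are 103 full weeks plus 6 extra days.
Each full week contributes 2 weekend days (Sat, Sun): 103 × 2 = 206.
The 6 extra days are Thu, Fri, Sat, Sun, Mon, Tue — 2 of them qualify.
Total: 206 + 2 = 208.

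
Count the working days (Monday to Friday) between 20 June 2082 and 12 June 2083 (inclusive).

255

20 June 2082 is a Saturday.
The range spans 358 days (inclusive of both endpoints).
358 = 7 × 51 + 1, so there are 51 full weeks plus 1 extra day.
Each full week contributes 5 weekdays (Mon–Fri): 51 × 5 = 255.
The 1 extra day is Sat — none qualify.
Total: 255 + 0 = 255.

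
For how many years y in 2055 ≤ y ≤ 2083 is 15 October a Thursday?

4

Day of week of October 15 in each year:
2055: Fri, 2056: Sun, 2057: Mon, 2058: Tue, 2059: Wed, 2060: Fri, 2061: Sat, 2062: Sun, 2063: Mon, 2064: Wed, 2065: Thu ✓, 2066: Fri, 2067: Sat, 2068: Mon, 2069: Tue, 2070: Wed, 2071: Thu ✓, 2072: Sat, 2073: Sun, 2074: Mon, 2075: Tue, 2076: Thu ✓, 2077: Fri, 2078: Sat, 2079: Sun, 2080: Tue, 2081: Wed, 2082: Thu ✓, 2083: Fri
Thursdays: 2065, 2071, 2076, 2082.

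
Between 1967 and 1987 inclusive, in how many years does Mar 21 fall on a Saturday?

3

Day of week of March 21 in each year:
1967: Tue, 1968: Thu, 1969: Fri, 1970: Sat ✓, 1971: Sun, 1972: Tue, 1973: Wed, 1974: Thu, 1975: Fri, 1976: Sun, 1977: Mon, 1978: Tue, 1979: Wed, 1980: Fri, 1981: Sat ✓, 1982: Sun, 1983: Mon, 1984: Wed, 1985: Thu, 1986: Fri, 1987: Sat ✓
Saturdays: 1970, 1981, 1987.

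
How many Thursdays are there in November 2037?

4

Nov 1, 2037 is a Sunday.
That's 30 days from start to end, counting both.
30 = 7 × 4 + 2, so there are 4 full weeks plus 2 extra days.
Each full week contributes one Thursday: 4 so far.
The 2 extra days are Sun, Mon — none qualify.
Total: 4 + 0 = 4.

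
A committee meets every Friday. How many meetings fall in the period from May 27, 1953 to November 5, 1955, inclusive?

May 27, 1953 is a Wednesday.
The range spans 893 days (inclusive of both endpoints).
893 = 7 × 127 + 4, so there are 127 full weeks plus 4 extra days.
Each full week contributes one Friday: 127 so far.
The 4 extra days are Wed, Thu, Fri, Sat — 1 of them qualifies.
Total: 127 + 1 = 128.

128 Fridays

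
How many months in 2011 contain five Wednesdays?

A month has five Wednesdays exactly when Wednesday falls within its first (length − 28) days.
Jan: 31 days, starts Sat → 5 of Sat, Sun, Mon
Feb: 28 days, starts Tue → 5 of (none)
Mar: 31 days, starts Tue → 5 of Tue, Wed, Thu ✓
Apr: 30 days, starts Fri → 5 of Fri, Sat
May: 31 days, starts Sun → 5 of Sun, Mon, Tue
Jun: 30 days, starts Wed → 5 of Wed, Thu ✓
Jul: 31 days, starts Fri → 5 of Fri, Sat, Sun
Aug: 31 days, starts Mon → 5 of Mon, Tue, Wed ✓
Sep: 30 days, starts Thu → 5 of Thu, Fri
Oct: 31 days, starts Sat → 5 of Sat, Sun, Mon
Nov: 30 days, starts Tue → 5 of Tue, Wed ✓
Dec: 31 days, starts Thu → 5 of Thu, Fri, Sat
Months with five Wednesdays: Mar, Jun, Aug, Nov.

4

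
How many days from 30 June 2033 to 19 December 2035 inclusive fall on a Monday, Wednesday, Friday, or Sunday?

516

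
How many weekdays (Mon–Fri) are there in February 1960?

21

February 1, 1960 is a Monday.
From February 1, 1960 to February 29, 1960 is 29 days inclusive.
29 = 7 × 4 + 1, so there are 4 full weeks plus 1 extra day.
Each full week contributes 5 weekdays (Mon–Fri): 4 × 5 = 20.
The 1 extra day is Monday — 1 of them qualifies.
Total: 20 + 1 = 21.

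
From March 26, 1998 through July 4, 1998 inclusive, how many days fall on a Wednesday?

14 Wednesdays

March 26, 1998 is a Thursday.
From March 26, 1998 to July 4, 1998 is 101 days inclusive.
101 = 7 × 14 + 3, so there are 14 full weeks plus 3 extra days.
Each full week contributes one Wednesday: 14 so far.
The 3 extra days are Thu, Fri, Sat — none qualify.
Total: 14 + 0 = 14.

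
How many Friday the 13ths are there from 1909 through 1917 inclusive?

14

Friday-the-13ths by year:
1909: Aug
1910: May
1911: Jan, Oct
1912: Sep, Dec
1913: Jun
1914: Feb, Mar, Nov
1915: Aug
1916: Oct
1917: Apr, Jul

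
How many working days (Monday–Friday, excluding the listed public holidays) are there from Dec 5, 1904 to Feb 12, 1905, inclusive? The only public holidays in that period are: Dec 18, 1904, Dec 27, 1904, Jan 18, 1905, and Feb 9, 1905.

Dec 5, 1904 is a Monday.
That's 70 days from start to end, counting both.
70 = 7 × 10, so the span is exactly 10 full weeks.
Each full week contributes 5 weekdays (Mon–Fri): 10 × 5 = 50.
Holidays: Dec 18, 1904 (Sun); Dec 27, 1904 (Tue); Jan 18, 1905 (Wed); Feb 9, 1905 (Thu).
3 of the 4 holidays fall on weekdays; the rest are weekends and were already excluded.
Business days: 50 − 3 = 47.

47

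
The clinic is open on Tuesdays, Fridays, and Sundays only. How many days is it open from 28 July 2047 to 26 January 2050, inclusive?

28 July 2047 is a Sunday.
From 28 July 2047 to 26 January 2050 is 914 days inclusive.
914 = 7 × 130 + 4, so there are 130 full weeks plus 4 extra days.
Each full week contributes 3 days from the set (Tue, Fri, Sun): 130 × 3 = 390.
The 4 extra days are Sunday, Monday, Tuesday, Wednesday — 2 of them qualify.
Total: 390 + 2 = 392.

392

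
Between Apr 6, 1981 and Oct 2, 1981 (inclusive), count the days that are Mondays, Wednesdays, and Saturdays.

Apr 6, 1981 is a Monday.
The range spans 180 days (inclusive of both endpoints).
180 = 7 × 25 + 5, so there are 25 full weeks plus 5 extra days.
Each full week contributes 3 days from the set (Mon, Wed, Sat): 25 × 3 = 75.
The 5 extra days are Mon, Tue, Wed, Thu, Fri — 2 of them qualify.
Total: 75 + 2 = 77.

77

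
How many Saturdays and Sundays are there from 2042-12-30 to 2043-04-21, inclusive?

32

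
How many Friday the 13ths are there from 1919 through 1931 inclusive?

Friday-the-13ths by year:
1919: Jun
1920: Feb, Aug
1921: May
1922: Jan, Oct
1923: Apr, Jul
1924: Jun
1925: Feb, Mar, Nov
1926: Aug
1927: May
1928: Jan, Apr, Jul
1929: Sep, Dec
1930: Jun
1931: Feb, Mar, Nov

23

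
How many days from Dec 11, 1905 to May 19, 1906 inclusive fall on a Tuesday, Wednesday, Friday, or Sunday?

91

Dec 11, 1905 is a Monday.
The range spans 160 days (inclusive of both endpoints).
160 = 7 × 22 + 6, so there are 22 full weeks plus 6 extra days.
Each full week contributes 4 days from the set (Tue, Wed, Fri, Sun): 22 × 4 = 88.
The 6 extra days are Mon, Tue, Wed, Thu, Fri, Sat — 3 of them qualify.
Total: 88 + 3 = 91.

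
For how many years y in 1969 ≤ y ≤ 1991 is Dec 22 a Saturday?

4

Day of week of December 22 in each year:
1969: Mon, 1970: Tue, 1971: Wed, 1972: Fri, 1973: Sat ✓, 1974: Sun, 1975: Mon, 1976: Wed, 1977: Thu, 1978: Fri, 1979: Sat ✓, 1980: Mon, 1981: Tue, 1982: Wed, 1983: Thu, 1984: Sat ✓, 1985: Sun, 1986: Mon, 1987: Tue, 1988: Thu, 1989: Fri, 1990: Sat ✓, 1991: Sun
Saturdays: 1973, 1979, 1984, 1990.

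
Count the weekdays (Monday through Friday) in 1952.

262

January 1, 1952 is a Tuesday.
The range spans 366 days (inclusive of both endpoints).
366 = 7 × 52 + 2, so there are 52 full weeks plus 2 extra days.
Each full week contributes 5 weekdays (Mon–Fri): 52 × 5 = 260.
The 2 extra days are Tuesday, Wednesday — 2 of them qualify.
Total: 260 + 2 = 262.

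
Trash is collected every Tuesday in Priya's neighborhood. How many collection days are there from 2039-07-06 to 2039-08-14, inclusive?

2039-07-06 is a Wednesday.
That's 40 days from start to end, counting both.
40 = 7 × 5 + 5, so there are 5 full weeks plus 5 extra days.
Each full week contributes one Tuesday: 5 so far.
The 5 extra days are Wednesday, Thursday, Friday, Saturday, Sunday — none qualify.
Total: 5 + 0 = 5.

5 Tuesdays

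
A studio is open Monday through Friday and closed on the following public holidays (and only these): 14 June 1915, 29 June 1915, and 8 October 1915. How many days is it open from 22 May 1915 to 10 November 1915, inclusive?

120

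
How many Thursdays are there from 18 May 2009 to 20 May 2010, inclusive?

18 May 2009 is a Monday.
The range spans 368 days (inclusive of both endpoints).
368 = 7 × 52 + 4, so there are 52 full weeks plus 4 extra days.
Each full week contributes one Thursday: 52 so far.
The 4 extra days are Monday, Tuesday, Wednesday, Thursday — 1 of them qualifies.
Total: 52 + 1 = 53.

53 Thursdays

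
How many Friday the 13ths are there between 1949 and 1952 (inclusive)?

6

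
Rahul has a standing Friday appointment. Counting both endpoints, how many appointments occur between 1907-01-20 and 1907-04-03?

1907-01-20 is a Sunday.
The range spans 74 days (inclusive of both endpoints).
74 = 7 × 10 + 4, so there are 10 full weeks plus 4 extra days.
Each full week contributes one Friday: 10 so far.
The 4 extra days are Sunday, Monday, Tuesday, Wednesday — none qualify.
Total: 10 + 0 = 10.

10 Fridays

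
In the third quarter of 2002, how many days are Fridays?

13

July 1, 2002 is a Monday.
That's 92 days from start to end, counting both.
92 = 7 × 13 + 1, so there are 13 full weeks plus 1 extra day.
Each full week contributes one Friday: 13 so far.
The 1 extra day is Mon — none qualify.
Total: 13 + 0 = 13.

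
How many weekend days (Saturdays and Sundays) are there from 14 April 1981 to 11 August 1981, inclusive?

14 April 1981 is a Tuesday.
That's 120 days from start to end, counting both.
120 = 7 × 17 + 1, so there are 17 full weeks plus 1 extra day.
Each full week contributes 2 weekend days (Sat, Sun): 17 × 2 = 34.
The 1 extra day is Tuesday — none qualify.
Total: 34 + 0 = 34.

34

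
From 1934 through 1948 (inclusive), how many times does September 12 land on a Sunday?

3

Day of week of September 12 in each year:
1934: Wed, 1935: Thu, 1936: Sat, 1937: Sun ✓, 1938: Mon, 1939: Tue, 1940: Thu, 1941: Fri, 1942: Sat, 1943: Sun ✓, 1944: Tue, 1945: Wed, 1946: Thu, 1947: Fri, 1948: Sun ✓
Sundays: 1937, 1943, 1948.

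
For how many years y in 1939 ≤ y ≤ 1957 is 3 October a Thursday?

Day of week of October 3 in each year:
1939: Tue, 1940: Thu ✓, 1941: Fri, 1942: Sat, 1943: Sun, 1944: Tue, 1945: Wed, 1946: Thu ✓, 1947: Fri, 1948: Sun, 1949: Mon, 1950: Tue, 1951: Wed, 1952: Fri, 1953: Sat, 1954: Sun, 1955: Mon, 1956: Wed, 1957: Thu ✓
Thursdays: 1940, 1946, 1957.

3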